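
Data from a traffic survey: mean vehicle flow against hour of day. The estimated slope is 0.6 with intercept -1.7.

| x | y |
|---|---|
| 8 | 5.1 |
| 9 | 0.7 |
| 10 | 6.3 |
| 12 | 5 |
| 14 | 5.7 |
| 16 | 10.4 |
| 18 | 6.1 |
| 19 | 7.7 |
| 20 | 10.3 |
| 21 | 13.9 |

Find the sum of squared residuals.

x=8: ŷ = -1.7 + 0.6·8 = 3.1; e = 5.1 − 3.1 = 2
x=9: ŷ = -1.7 + 0.6·9 = 3.7; e = 0.7 − 3.7 = -3
x=10: ŷ = -1.7 + 0.6·10 = 4.3; e = 6.3 − 4.3 = 2
x=12: ŷ = -1.7 + 0.6·12 = 5.5; e = 5 − 5.5 = -0.5
x=14: ŷ = -1.7 + 0.6·14 = 6.7; e = 5.7 − 6.7 = -1
x=16: ŷ = -1.7 + 0.6·16 = 7.9; e = 10.4 − 7.9 = 2.5
x=18: ŷ = -1.7 + 0.6·18 = 9.1; e = 6.1 − 9.1 = -3
x=19: ŷ = -1.7 + 0.6·19 = 9.7; e = 7.7 − 9.7 = -2
x=20: ŷ = -1.7 + 0.6·20 = 10.3; e = 10.3 − 10.3 = 0
x=21: ŷ = -1.7 + 0.6·21 = 10.9; e = 13.9 − 10.9 = 3
SSE = 4 + 9 + 4 + 0.25 + 1 + 6.25 + 9 + 4 + 0 + 9 = 46.5

SSE = 46.5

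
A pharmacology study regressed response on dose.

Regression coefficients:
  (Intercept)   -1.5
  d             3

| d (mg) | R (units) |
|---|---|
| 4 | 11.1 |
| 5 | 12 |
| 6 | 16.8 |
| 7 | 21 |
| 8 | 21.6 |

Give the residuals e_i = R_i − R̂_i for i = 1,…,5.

d=4: R̂ = -1.5 + 3·4 = 10.5; e = 11.1 − 10.5 = 0.6
d=5: R̂ = -1.5 + 3·5 = 13.5; e = 12 − 13.5 = -1.5
d=6: R̂ = -1.5 + 3·6 = 16.5; e = 16.8 − 16.5 = 0.3
d=7: R̂ = -1.5 + 3·7 = 19.5; e = 21 − 19.5 = 1.5
d=8: R̂ = -1.5 + 3·8 = 22.5; e = 21.6 − 22.5 = -0.9

0.6, -1.5, 0.3, 1.5, -0.9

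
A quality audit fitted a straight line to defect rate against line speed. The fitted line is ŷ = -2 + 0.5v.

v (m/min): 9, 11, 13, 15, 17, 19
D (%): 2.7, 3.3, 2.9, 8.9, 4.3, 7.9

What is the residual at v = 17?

ŷ = -2 + 0.5·17 = 6.5
r = 4.3 − 6.5 = -2.2

r = -2.2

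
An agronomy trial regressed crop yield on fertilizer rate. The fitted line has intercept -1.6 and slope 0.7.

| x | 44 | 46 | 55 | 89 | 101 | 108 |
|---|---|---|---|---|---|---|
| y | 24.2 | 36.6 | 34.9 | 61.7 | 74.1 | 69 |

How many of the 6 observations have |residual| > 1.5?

x=44: ŷ = -1.6 + 0.7·44 = 29.2; e = 24.2 − 29.2 = -5
x=46: ŷ = -1.6 + 0.7·46 = 30.6; e = 36.6 − 30.6 = 6
x=55: ŷ = -1.6 + 0.7·55 = 36.9; e = 34.9 − 36.9 = -2
x=89: ŷ = -1.6 + 0.7·89 = 60.7; e = 61.7 − 60.7 = 1
x=101: ŷ = -1.6 + 0.7·101 = 69.1; e = 74.1 − 69.1 = 5
x=108: ŷ = -1.6 + 0.7·108 = 74; e = 69 − 74 = -5
|e| > 1.5: x=44 (|e|=5), x=46 (|e|=6), x=55 (|e|=2), x=101 (|e|=5), x=108 (|e|=5) → 5

5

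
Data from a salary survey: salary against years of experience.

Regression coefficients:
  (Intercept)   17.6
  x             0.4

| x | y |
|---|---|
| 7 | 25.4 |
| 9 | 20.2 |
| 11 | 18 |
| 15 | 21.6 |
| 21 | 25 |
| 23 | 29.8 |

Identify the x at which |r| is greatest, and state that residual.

x=7: ŷ = 17.6 + 0.4·7 = 20.4; r = 25.4 − 20.4 = 5
x=9: ŷ = 17.6 + 0.4·9 = 21.2; r = 20.2 − 21.2 = -1
x=11: ŷ = 17.6 + 0.4·11 = 22; r = 18 − 22 = -4
x=15: ŷ = 17.6 + 0.4·15 = 23.6; r = 21.6 − 23.6 = -2
x=21: ŷ = 17.6 + 0.4·21 = 26; r = 25 − 26 = -1
x=23: ŷ = 17.6 + 0.4·23 = 26.8; r = 29.8 − 26.8 = 3
Largest |r| is 5 at x = 7, residual 5.

x = 7, r = 5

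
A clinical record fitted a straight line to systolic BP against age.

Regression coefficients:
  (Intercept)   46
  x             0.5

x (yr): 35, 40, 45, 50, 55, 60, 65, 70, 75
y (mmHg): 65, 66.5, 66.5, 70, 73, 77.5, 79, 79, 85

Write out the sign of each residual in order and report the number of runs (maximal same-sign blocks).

x=35: ŷ = 46 + 0.5·35 = 63.5; r = 65 − 63.5 = 1.5
x=40: ŷ = 46 + 0.5·40 = 66; r = 66.5 − 66 = 0.5
x=45: ŷ = 46 + 0.5·45 = 68.5; r = 66.5 − 68.5 = -2
x=50: ŷ = 46 + 0.5·50 = 71; r = 70 − 71 = -1
x=55: ŷ = 46 + 0.5·55 = 73.5; r = 73 − 73.5 = -0.5
x=60: ŷ = 46 + 0.5·60 = 76; r = 77.5 − 76 = 1.5
x=65: ŷ = 46 + 0.5·65 = 78.5; r = 79 − 78.5 = 0.5
x=70: ŷ = 46 + 0.5·70 = 81; r = 79 − 81 = -2
x=75: ŷ = 46 + 0.5·75 = 83.5; r = 85 − 83.5 = 1.5
Signs: + + − − − + + − +
Runs: +×2, −×3, +×2, −×1, +×1 → 5

5 runs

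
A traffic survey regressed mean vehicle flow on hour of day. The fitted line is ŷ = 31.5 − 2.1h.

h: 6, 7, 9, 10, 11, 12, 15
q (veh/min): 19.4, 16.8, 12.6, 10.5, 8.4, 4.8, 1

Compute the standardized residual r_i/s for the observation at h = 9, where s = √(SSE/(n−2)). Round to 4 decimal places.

h=6: ŷ = 31.5 − 2.1·6 = 18.9; r = 19.4 − 18.9 = 0.5
h=7: ŷ = 31.5 − 2.1·7 = 16.8; r = 16.8 − 16.8 = 0
h=9: ŷ = 31.5 − 2.1·9 = 12.6; r = 12.6 − 12.6 = 0
h=10: ŷ = 31.5 − 2.1·10 = 10.5; r = 10.5 − 10.5 = 0
h=11: ŷ = 31.5 − 2.1·11 = 8.4; r = 8.4 − 8.4 = 0
h=12: ŷ = 31.5 − 2.1·12 = 6.3; r = 4.8 − 6.3 = -1.5
h=15: ŷ = 31.5 − 2.1·15 = 0; r = 1 − 0 = 1
SSE = 0.25 + 0 + 0 + 0 + 0 + 2.25 + 1 = 3.5
s = √(3.5/5) = 0.83666
r/s = 0 / 0.83666 = 0.0000

0.0000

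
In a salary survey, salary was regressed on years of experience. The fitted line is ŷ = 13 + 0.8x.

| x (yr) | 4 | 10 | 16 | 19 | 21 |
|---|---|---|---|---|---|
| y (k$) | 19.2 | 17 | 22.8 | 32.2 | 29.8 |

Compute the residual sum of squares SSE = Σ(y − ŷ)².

x=4: ŷ = 13 + 0.8·4 = 16.2; r = 19.2 − 16.2 = 3
x=10: ŷ = 13 + 0.8·10 = 21; r = 17 − 21 = -4
x=16: ŷ = 13 + 0.8·16 = 25.8; r = 22.8 − 25.8 = -3
x=19: ŷ = 13 + 0.8·19 = 28.2; r = 32.2 − 28.2 = 4
x=21: ŷ = 13 + 0.8·21 = 29.8; r = 29.8 − 29.8 = 0
SSE = 9 + 16 + 9 + 16 + 0 = 50

SSE = 50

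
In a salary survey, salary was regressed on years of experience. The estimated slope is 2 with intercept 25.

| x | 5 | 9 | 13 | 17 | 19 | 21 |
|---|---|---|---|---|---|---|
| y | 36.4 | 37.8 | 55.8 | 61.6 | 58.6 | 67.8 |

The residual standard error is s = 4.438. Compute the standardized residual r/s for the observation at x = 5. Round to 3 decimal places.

0.315

ŷ = 25 + 2·5 = 35
r = 36.4 − 35 = 1.4
r/s = 1.4 / 4.438 = 0.315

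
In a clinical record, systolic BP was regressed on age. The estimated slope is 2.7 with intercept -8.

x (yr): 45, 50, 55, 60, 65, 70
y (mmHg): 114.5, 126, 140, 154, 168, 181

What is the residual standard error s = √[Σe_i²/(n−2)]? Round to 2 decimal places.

s = 0.79

x=45: ŷ = -8 + 2.7·45 = 113.5; e = 114.5 − 113.5 = 1
x=50: ŷ = -8 + 2.7·50 = 127; e = 126 − 127 = -1
x=55: ŷ = -8 + 2.7·55 = 140.5; e = 140 − 140.5 = -0.5
x=60: ŷ = -8 + 2.7·60 = 154; e = 154 − 154 = 0
x=65: ŷ = -8 + 2.7·65 = 167.5; e = 168 − 167.5 = 0.5
x=70: ŷ = -8 + 2.7·70 = 181; e = 181 − 181 = 0
SSE = 1 + 1 + 0.25 + 0 + 0.25 + 0 = 2.5
s = √(2.5/4) = √0.625 ≈ 0.79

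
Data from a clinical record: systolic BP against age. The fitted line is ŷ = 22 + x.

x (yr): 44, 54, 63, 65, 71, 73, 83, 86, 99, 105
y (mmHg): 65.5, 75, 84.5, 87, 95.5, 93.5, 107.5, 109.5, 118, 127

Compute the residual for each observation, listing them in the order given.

x=44: ŷ = 22 + 44 = 66; r = 65.5 − 66 = -0.5
x=54: ŷ = 22 + 54 = 76; r = 75 − 76 = -1
x=63: ŷ = 22 + 63 = 85; r = 84.5 − 85 = -0.5
x=65: ŷ = 22 + 65 = 87; r = 87 − 87 = 0
x=71: ŷ = 22 + 71 = 93; r = 95.5 − 93 = 2.5
x=73: ŷ = 22 + 73 = 95; r = 93.5 − 95 = -1.5
x=83: ŷ = 22 + 83 = 105; r = 107.5 − 105 = 2.5
x=86: ŷ = 22 + 86 = 108; r = 109.5 − 108 = 1.5
x=99: ŷ = 22 + 99 = 121; r = 118 − 121 = -3
x=105: ŷ = 22 + 105 = 127; r = 127 − 127 = 0

-0.5, -1, -0.5, 0, 2.5, -1.5, 2.5, 1.5, -3, 0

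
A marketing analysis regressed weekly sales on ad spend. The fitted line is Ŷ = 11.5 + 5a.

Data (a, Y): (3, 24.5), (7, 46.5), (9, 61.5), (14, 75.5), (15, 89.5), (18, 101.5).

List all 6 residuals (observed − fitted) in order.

a=3: Ŷ = 11.5 + 5·3 = 26.5; r = 24.5 − 26.5 = -2
a=7: Ŷ = 11.5 + 5·7 = 46.5; r = 46.5 − 46.5 = 0
a=9: Ŷ = 11.5 + 5·9 = 56.5; r = 61.5 − 56.5 = 5
a=14: Ŷ = 11.5 + 5·14 = 81.5; r = 75.5 − 81.5 = -6
a=15: Ŷ = 11.5 + 5·15 = 86.5; r = 89.5 − 86.5 = 3
a=18: Ŷ = 11.5 + 5·18 = 101.5; r = 101.5 − 101.5 = 0

-2, 0, 5, -6, 3, 0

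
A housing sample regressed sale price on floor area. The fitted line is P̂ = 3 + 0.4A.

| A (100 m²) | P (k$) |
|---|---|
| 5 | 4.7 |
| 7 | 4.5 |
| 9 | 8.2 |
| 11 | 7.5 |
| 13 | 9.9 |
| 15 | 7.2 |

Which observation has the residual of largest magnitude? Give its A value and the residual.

A=5: P̂ = 3 + 0.4·5 = 5; e = 4.7 − 5 = -0.3
A=7: P̂ = 3 + 0.4·7 = 5.8; e = 4.5 − 5.8 = -1.3
A=9: P̂ = 3 + 0.4·9 = 6.6; e = 8.2 − 6.6 = 1.6
A=11: P̂ = 3 + 0.4·11 = 7.4; e = 7.5 − 7.4 = 0.1
A=13: P̂ = 3 + 0.4·13 = 8.2; e = 9.9 − 8.2 = 1.7
A=15: P̂ = 3 + 0.4·15 = 9; e = 7.2 − 9 = -1.8
Largest |e| is 1.8 at A = 15, residual -1.8.

A = 15, e = -1.8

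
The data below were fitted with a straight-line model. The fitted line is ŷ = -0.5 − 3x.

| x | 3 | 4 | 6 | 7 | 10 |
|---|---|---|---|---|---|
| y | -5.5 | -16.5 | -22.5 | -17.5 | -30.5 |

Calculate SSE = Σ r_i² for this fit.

x=3: ŷ = -0.5 − 3·3 = -9.5; r = -5.5 − (-9.5) = 4
x=4: ŷ = -0.5 − 3·4 = -12.5; r = -16.5 − (-12.5) = -4
x=6: ŷ = -0.5 − 3·6 = -18.5; r = -22.5 − (-18.5) = -4
x=7: ŷ = -0.5 − 3·7 = -21.5; r = -17.5 − (-21.5) = 4
x=10: ŷ = -0.5 − 3·10 = -30.5; r = -30.5 − (-30.5) = 0
SSE = 16 + 16 + 16 + 16 + 0 = 64

SSE = 64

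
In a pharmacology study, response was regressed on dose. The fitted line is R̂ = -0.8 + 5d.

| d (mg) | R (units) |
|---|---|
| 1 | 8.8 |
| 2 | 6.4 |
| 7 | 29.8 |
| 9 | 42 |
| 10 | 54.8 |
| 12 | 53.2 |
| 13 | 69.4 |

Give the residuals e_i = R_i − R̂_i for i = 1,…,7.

4.6, -2.8, -4.4, -2.2, 5.6, -6, 5.2

d=1: R̂ = -0.8 + 5·1 = 4.2; e = 8.8 − 4.2 = 4.6
d=2: R̂ = -0.8 + 5·2 = 9.2; e = 6.4 − 9.2 = -2.8
d=7: R̂ = -0.8 + 5·7 = 34.2; e = 29.8 − 34.2 = -4.4
d=9: R̂ = -0.8 + 5·9 = 44.2; e = 42 − 44.2 = -2.2
d=10: R̂ = -0.8 + 5·10 = 49.2; e = 54.8 − 49.2 = 5.6
d=12: R̂ = -0.8 + 5·12 = 59.2; e = 53.2 − 59.2 = -6
d=13: R̂ = -0.8 + 5·13 = 64.2; e = 69.4 − 64.2 = 5.2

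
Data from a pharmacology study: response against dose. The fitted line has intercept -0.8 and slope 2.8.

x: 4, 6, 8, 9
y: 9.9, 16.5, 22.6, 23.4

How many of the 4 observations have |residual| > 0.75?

2

x=4: ŷ = -0.8 + 2.8·4 = 10.4; r = 9.9 − 10.4 = -0.5
x=6: ŷ = -0.8 + 2.8·6 = 16; r = 16.5 − 16 = 0.5
x=8: ŷ = -0.8 + 2.8·8 = 21.6; r = 22.6 − 21.6 = 1
x=9: ŷ = -0.8 + 2.8·9 = 24.4; r = 23.4 − 24.4 = -1
|r| > 0.75: x=8 (|r|=1), x=9 (|r|=1) → 2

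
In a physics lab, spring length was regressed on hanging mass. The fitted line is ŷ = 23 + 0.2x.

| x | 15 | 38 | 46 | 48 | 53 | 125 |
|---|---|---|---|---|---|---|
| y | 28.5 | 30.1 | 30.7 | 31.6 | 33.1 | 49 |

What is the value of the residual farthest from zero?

x=15: ŷ = 23 + 0.2·15 = 26; e = 28.5 − 26 = 2.5
x=38: ŷ = 23 + 0.2·38 = 30.6; e = 30.1 − 30.6 = -0.5
x=46: ŷ = 23 + 0.2·46 = 32.2; e = 30.7 − 32.2 = -1.5
x=48: ŷ = 23 + 0.2·48 = 32.6; e = 31.6 − 32.6 = -1
x=53: ŷ = 23 + 0.2·53 = 33.6; e = 33.1 − 33.6 = -0.5
x=125: ŷ = 23 + 0.2·125 = 48; e = 49 − 48 = 1
Largest |e| is 2.5 at x = 15, residual 2.5.

e = 2.5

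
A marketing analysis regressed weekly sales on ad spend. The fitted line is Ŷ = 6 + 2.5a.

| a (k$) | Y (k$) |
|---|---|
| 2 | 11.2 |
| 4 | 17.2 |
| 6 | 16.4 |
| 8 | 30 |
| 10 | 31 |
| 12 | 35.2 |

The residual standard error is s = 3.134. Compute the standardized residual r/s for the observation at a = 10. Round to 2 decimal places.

0.00

Ŷ = 6 + 2.5·10 = 31
r = 31 − 31 = 0
r/s = 0 / 3.134 = 0.00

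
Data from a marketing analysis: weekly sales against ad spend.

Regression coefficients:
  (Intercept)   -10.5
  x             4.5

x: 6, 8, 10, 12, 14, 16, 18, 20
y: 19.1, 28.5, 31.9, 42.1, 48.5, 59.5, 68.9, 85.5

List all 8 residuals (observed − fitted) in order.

x=6: ŷ = -10.5 + 4.5·6 = 16.5; e = 19.1 − 16.5 = 2.6
x=8: ŷ = -10.5 + 4.5·8 = 25.5; e = 28.5 − 25.5 = 3
x=10: ŷ = -10.5 + 4.5·10 = 34.5; e = 31.9 − 34.5 = -2.6
x=12: ŷ = -10.5 + 4.5·12 = 43.5; e = 42.1 − 43.5 = -1.4
x=14: ŷ = -10.5 + 4.5·14 = 52.5; e = 48.5 − 52.5 = -4
x=16: ŷ = -10.5 + 4.5·16 = 61.5; e = 59.5 − 61.5 = -2
x=18: ŷ = -10.5 + 4.5·18 = 70.5; e = 68.9 − 70.5 = -1.6
x=20: ŷ = -10.5 + 4.5·20 = 79.5; e = 85.5 − 79.5 = 6

2.6, 3, -2.6, -1.4, -4, -2, -1.6, 6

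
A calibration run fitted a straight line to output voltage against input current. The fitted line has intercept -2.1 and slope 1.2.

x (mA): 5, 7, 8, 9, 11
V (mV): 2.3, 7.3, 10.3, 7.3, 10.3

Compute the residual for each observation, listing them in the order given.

x=5: V̂ = -2.1 + 1.2·5 = 3.9; e = 2.3 − 3.9 = -1.6
x=7: V̂ = -2.1 + 1.2·7 = 6.3; e = 7.3 − 6.3 = 1
x=8: V̂ = -2.1 + 1.2·8 = 7.5; e = 10.3 − 7.5 = 2.8
x=9: V̂ = -2.1 + 1.2·9 = 8.7; e = 7.3 − 8.7 = -1.4
x=11: V̂ = -2.1 + 1.2·11 = 11.1; e = 10.3 − 11.1 = -0.8

-1.6, 1, 2.8, -1.4, -0.8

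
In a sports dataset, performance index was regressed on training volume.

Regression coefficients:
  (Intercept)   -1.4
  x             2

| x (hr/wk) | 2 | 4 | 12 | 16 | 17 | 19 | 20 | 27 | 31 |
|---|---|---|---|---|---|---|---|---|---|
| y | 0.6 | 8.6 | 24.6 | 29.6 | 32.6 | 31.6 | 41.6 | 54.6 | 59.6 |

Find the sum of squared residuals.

x=2: ŷ = -1.4 + 2·2 = 2.6; e = 0.6 − 2.6 = -2
x=4: ŷ = -1.4 + 2·4 = 6.6; e = 8.6 − 6.6 = 2
x=12: ŷ = -1.4 + 2·12 = 22.6; e = 24.6 − 22.6 = 2
x=16: ŷ = -1.4 + 2·16 = 30.6; e = 29.6 − 30.6 = -1
x=17: ŷ = -1.4 + 2·17 = 32.6; e = 32.6 − 32.6 = 0
x=19: ŷ = -1.4 + 2·19 = 36.6; e = 31.6 − 36.6 = -5
x=20: ŷ = -1.4 + 2·20 = 38.6; e = 41.6 − 38.6 = 3
x=27: ŷ = -1.4 + 2·27 = 52.6; e = 54.6 − 52.6 = 2
x=31: ŷ = -1.4 + 2·31 = 60.6; e = 59.6 − 60.6 = -1
SSE = 4 + 4 + 4 + 1 + 0 + 25 + 9 + 4 + 1 = 52

SSE = 52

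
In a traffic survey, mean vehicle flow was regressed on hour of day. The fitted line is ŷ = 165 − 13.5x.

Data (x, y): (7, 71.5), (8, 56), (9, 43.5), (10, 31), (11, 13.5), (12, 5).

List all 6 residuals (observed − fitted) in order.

x=7: ŷ = 165 − 13.5·7 = 70.5; e = 71.5 − 70.5 = 1
x=8: ŷ = 165 − 13.5·8 = 57; e = 56 − 57 = -1
x=9: ŷ = 165 − 13.5·9 = 43.5; e = 43.5 − 43.5 = 0
x=10: ŷ = 165 − 13.5·10 = 30; e = 31 − 30 = 1
x=11: ŷ = 165 − 13.5·11 = 16.5; e = 13.5 − 16.5 = -3
x=12: ŷ = 165 − 13.5·12 = 3; e = 5 − 3 = 2

1, -1, 0, 1, -3, 2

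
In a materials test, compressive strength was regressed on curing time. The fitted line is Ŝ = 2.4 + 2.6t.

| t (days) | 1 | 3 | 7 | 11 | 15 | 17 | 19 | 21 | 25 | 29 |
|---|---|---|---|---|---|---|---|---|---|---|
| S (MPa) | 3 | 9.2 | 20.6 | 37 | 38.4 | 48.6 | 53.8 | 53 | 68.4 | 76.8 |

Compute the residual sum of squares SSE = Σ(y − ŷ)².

SSE = 76

t=1: Ŝ = 2.4 + 2.6·1 = 5; r = 3 − 5 = -2
t=3: Ŝ = 2.4 + 2.6·3 = 10.2; r = 9.2 − 10.2 = -1
t=7: Ŝ = 2.4 + 2.6·7 = 20.6; r = 20.6 − 20.6 = 0
t=11: Ŝ = 2.4 + 2.6·11 = 31; r = 37 − 31 = 6
t=15: Ŝ = 2.4 + 2.6·15 = 41.4; r = 38.4 − 41.4 = -3
t=17: Ŝ = 2.4 + 2.6·17 = 46.6; r = 48.6 − 46.6 = 2
t=19: Ŝ = 2.4 + 2.6·19 = 51.8; r = 53.8 − 51.8 = 2
t=21: Ŝ = 2.4 + 2.6·21 = 57; r = 53 − 57 = -4
t=25: Ŝ = 2.4 + 2.6·25 = 67.4; r = 68.4 − 67.4 = 1
t=29: Ŝ = 2.4 + 2.6·29 = 77.8; r = 76.8 − 77.8 = -1
SSE = 4 + 1 + 0 + 36 + 9 + 4 + 4 + 16 + 1 + 1 = 76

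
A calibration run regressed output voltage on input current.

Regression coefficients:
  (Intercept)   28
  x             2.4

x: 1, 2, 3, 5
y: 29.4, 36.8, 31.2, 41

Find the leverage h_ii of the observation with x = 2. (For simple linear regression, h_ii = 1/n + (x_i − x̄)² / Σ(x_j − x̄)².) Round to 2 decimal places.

h = 0.31

x̄ = (1 + 2 + 3 + 5)/4 = 2.75
Σ(x − x̄)² = 3.0625 + 0.5625 + 0.0625 + 5.0625 = 8.75
h = 1/4 + (-0.75)²/8.75 = 0.25 + 0.0642857 = 0.31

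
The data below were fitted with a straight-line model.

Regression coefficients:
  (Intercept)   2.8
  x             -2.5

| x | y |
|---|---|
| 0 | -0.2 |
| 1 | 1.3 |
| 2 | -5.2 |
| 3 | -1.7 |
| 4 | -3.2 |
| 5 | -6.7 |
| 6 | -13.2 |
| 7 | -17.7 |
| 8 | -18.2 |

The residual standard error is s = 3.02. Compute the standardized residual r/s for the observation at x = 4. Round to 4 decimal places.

1.3245

ŷ = 2.8 − 2.5·4 = -7.2
r = -3.2 − (-7.2) = 4
r/s = 4 / 3.02 = 1.3245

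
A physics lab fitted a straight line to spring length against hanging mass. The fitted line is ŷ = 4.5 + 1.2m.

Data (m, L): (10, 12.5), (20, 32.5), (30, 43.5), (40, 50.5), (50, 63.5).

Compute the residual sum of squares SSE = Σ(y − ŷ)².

SSE = 46

m=10: ŷ = 4.5 + 1.2·10 = 16.5; r = 12.5 − 16.5 = -4
m=20: ŷ = 4.5 + 1.2·20 = 28.5; r = 32.5 − 28.5 = 4
m=30: ŷ = 4.5 + 1.2·30 = 40.5; r = 43.5 − 40.5 = 3
m=40: ŷ = 4.5 + 1.2·40 = 52.5; r = 50.5 − 52.5 = -2
m=50: ŷ = 4.5 + 1.2·50 = 64.5; r = 63.5 − 64.5 = -1
SSE = 16 + 16 + 9 + 4 + 1 = 46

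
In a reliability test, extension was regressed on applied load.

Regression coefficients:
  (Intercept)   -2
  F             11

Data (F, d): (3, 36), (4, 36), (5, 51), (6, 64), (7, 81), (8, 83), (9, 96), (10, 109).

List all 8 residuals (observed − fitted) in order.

5, -6, -2, 0, 6, -3, -1, 1

F=3: ŷ = -2 + 11·3 = 31; e = 36 − 31 = 5
F=4: ŷ = -2 + 11·4 = 42; e = 36 − 42 = -6
F=5: ŷ = -2 + 11·5 = 53; e = 51 − 53 = -2
F=6: ŷ = -2 + 11·6 = 64; e = 64 − 64 = 0
F=7: ŷ = -2 + 11·7 = 75; e = 81 − 75 = 6
F=8: ŷ = -2 + 11·8 = 86; e = 83 − 86 = -3
F=9: ŷ = -2 + 11·9 = 97; e = 96 − 97 = -1
F=10: ŷ = -2 + 11·10 = 108; e = 109 − 108 = 1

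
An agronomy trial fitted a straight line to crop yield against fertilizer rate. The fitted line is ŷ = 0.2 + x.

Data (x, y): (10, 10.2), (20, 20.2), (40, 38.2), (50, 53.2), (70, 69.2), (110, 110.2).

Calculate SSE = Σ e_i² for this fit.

x=10: ŷ = 0.2 + 10 = 10.2; e = 10.2 − 10.2 = 0
x=20: ŷ = 0.2 + 20 = 20.2; e = 20.2 − 20.2 = 0
x=40: ŷ = 0.2 + 40 = 40.2; e = 38.2 − 40.2 = -2
x=50: ŷ = 0.2 + 50 = 50.2; e = 53.2 − 50.2 = 3
x=70: ŷ = 0.2 + 70 = 70.2; e = 69.2 − 70.2 = -1
x=110: ŷ = 0.2 + 110 = 110.2; e = 110.2 − 110.2 = 0
SSE = 0 + 0 + 4 + 9 + 1 + 0 = 14

SSE = 14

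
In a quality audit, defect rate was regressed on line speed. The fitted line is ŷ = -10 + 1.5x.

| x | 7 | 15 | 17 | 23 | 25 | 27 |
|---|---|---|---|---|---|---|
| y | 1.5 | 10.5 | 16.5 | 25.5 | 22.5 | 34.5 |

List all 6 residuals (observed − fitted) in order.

x=7: ŷ = -10 + 1.5·7 = 0.5; r = 1.5 − 0.5 = 1
x=15: ŷ = -10 + 1.5·15 = 12.5; r = 10.5 − 12.5 = -2
x=17: ŷ = -10 + 1.5·17 = 15.5; r = 16.5 − 15.5 = 1
x=23: ŷ = -10 + 1.5·23 = 24.5; r = 25.5 − 24.5 = 1
x=25: ŷ = -10 + 1.5·25 = 27.5; r = 22.5 − 27.5 = -5
x=27: ŷ = -10 + 1.5·27 = 30.5; r = 34.5 − 30.5 = 4

1, -2, 1, 1, -5, 4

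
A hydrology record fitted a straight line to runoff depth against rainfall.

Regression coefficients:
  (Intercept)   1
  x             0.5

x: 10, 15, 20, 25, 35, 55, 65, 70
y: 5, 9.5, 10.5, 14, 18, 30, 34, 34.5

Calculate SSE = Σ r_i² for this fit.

SSE = 7.5

x=10: ŷ = 1 + 0.5·10 = 6; r = 5 − 6 = -1
x=15: ŷ = 1 + 0.5·15 = 8.5; r = 9.5 − 8.5 = 1
x=20: ŷ = 1 + 0.5·20 = 11; r = 10.5 − 11 = -0.5
x=25: ŷ = 1 + 0.5·25 = 13.5; r = 14 − 13.5 = 0.5
x=35: ŷ = 1 + 0.5·35 = 18.5; r = 18 − 18.5 = -0.5
x=55: ŷ = 1 + 0.5·55 = 28.5; r = 30 − 28.5 = 1.5
x=65: ŷ = 1 + 0.5·65 = 33.5; r = 34 − 33.5 = 0.5
x=70: ŷ = 1 + 0.5·70 = 36; r = 34.5 − 36 = -1.5
SSE = 1 + 1 + 0.25 + 0.25 + 0.25 + 2.25 + 0.25 + 2.25 = 7.5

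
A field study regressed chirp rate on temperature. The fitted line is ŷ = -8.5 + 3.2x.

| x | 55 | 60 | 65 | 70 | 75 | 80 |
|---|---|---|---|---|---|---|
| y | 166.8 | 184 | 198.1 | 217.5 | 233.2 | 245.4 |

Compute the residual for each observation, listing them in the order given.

x=55: ŷ = -8.5 + 3.2·55 = 167.5; r = 166.8 − 167.5 = -0.7
x=60: ŷ = -8.5 + 3.2·60 = 183.5; r = 184 − 183.5 = 0.5
x=65: ŷ = -8.5 + 3.2·65 = 199.5; r = 198.1 − 199.5 = -1.4
x=70: ŷ = -8.5 + 3.2·70 = 215.5; r = 217.5 − 215.5 = 2
x=75: ŷ = -8.5 + 3.2·75 = 231.5; r = 233.2 − 231.5 = 1.7
x=80: ŷ = -8.5 + 3.2·80 = 247.5; r = 245.4 − 247.5 = -2.1

-0.7, 0.5, -1.4, 2, 1.7, -2.1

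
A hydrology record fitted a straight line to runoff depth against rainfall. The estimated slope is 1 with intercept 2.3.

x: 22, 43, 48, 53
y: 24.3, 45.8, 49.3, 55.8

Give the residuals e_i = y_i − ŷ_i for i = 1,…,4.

0, 0.5, -1, 0.5

x=22: ŷ = 2.3 + 22 = 24.3; e = 24.3 − 24.3 = 0
x=43: ŷ = 2.3 + 43 = 45.3; e = 45.8 − 45.3 = 0.5
x=48: ŷ = 2.3 + 48 = 50.3; e = 49.3 − 50.3 = -1
x=53: ŷ = 2.3 + 53 = 55.3; e = 55.8 − 55.3 = 0.5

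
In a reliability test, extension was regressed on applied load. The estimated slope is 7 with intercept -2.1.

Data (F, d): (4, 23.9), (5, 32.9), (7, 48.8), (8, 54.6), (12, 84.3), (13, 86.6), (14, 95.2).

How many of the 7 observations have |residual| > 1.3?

4

F=4: d̂ = -2.1 + 7·4 = 25.9; r = 23.9 − 25.9 = -2
F=5: d̂ = -2.1 + 7·5 = 32.9; r = 32.9 − 32.9 = 0
F=7: d̂ = -2.1 + 7·7 = 46.9; r = 48.8 − 46.9 = 1.9
F=8: d̂ = -2.1 + 7·8 = 53.9; r = 54.6 − 53.9 = 0.7
F=12: d̂ = -2.1 + 7·12 = 81.9; r = 84.3 − 81.9 = 2.4
F=13: d̂ = -2.1 + 7·13 = 88.9; r = 86.6 − 88.9 = -2.3
F=14: d̂ = -2.1 + 7·14 = 95.9; r = 95.2 − 95.9 = -0.7
|r| > 1.3: F=4 (|r|=2), F=7 (|r|=1.9), F=12 (|r|=2.4), F=13 (|r|=2.3) → 4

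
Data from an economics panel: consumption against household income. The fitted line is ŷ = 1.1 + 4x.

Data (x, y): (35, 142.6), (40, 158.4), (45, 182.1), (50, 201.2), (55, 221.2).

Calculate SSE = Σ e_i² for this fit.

SSE = 10.56

x=35: ŷ = 1.1 + 4·35 = 141.1; e = 142.6 − 141.1 = 1.5
x=40: ŷ = 1.1 + 4·40 = 161.1; e = 158.4 − 161.1 = -2.7
x=45: ŷ = 1.1 + 4·45 = 181.1; e = 182.1 − 181.1 = 1
x=50: ŷ = 1.1 + 4·50 = 201.1; e = 201.2 − 201.1 = 0.1
x=55: ŷ = 1.1 + 4·55 = 221.1; e = 221.2 − 221.1 = 0.1
SSE = 2.25 + 7.29 + 1 + 0.01 + 0.01 = 10.56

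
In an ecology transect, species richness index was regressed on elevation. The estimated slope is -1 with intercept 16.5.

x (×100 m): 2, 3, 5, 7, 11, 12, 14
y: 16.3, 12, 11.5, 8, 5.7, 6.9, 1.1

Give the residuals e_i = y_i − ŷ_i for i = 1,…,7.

x=2: ŷ = 16.5 − 2 = 14.5; e = 16.3 − 14.5 = 1.8
x=3: ŷ = 16.5 − 3 = 13.5; e = 12 − 13.5 = -1.5
x=5: ŷ = 16.5 − 5 = 11.5; e = 11.5 − 11.5 = 0
x=7: ŷ = 16.5 − 7 = 9.5; e = 8 − 9.5 = -1.5
x=11: ŷ = 16.5 − 11 = 5.5; e = 5.7 − 5.5 = 0.2
x=12: ŷ = 16.5 − 12 = 4.5; e = 6.9 − 4.5 = 2.4
x=14: ŷ = 16.5 − 14 = 2.5; e = 1.1 − 2.5 = -1.4

1.8, -1.5, 0, -1.5, 0.2, 2.4, -1.4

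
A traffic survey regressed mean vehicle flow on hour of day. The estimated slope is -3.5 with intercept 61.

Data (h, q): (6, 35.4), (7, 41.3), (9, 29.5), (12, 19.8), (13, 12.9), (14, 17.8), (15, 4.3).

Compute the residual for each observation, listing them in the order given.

-4.6, 4.8, 0, 0.8, -2.6, 5.8, -4.2

h=6: q̂ = 61 − 3.5·6 = 40; r = 35.4 − 40 = -4.6
h=7: q̂ = 61 − 3.5·7 = 36.5; r = 41.3 − 36.5 = 4.8
h=9: q̂ = 61 − 3.5·9 = 29.5; r = 29.5 − 29.5 = 0
h=12: q̂ = 61 − 3.5·12 = 19; r = 19.8 − 19 = 0.8
h=13: q̂ = 61 − 3.5·13 = 15.5; r = 12.9 − 15.5 = -2.6
h=14: q̂ = 61 − 3.5·14 = 12; r = 17.8 − 12 = 5.8
h=15: q̂ = 61 − 3.5·15 = 8.5; r = 4.3 − 8.5 = -4.2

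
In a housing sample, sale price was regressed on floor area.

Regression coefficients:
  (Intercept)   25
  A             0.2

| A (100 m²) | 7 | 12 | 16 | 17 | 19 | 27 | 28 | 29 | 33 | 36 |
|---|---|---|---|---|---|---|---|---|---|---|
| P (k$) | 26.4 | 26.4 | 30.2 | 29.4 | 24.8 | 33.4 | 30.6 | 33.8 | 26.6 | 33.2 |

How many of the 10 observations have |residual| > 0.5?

A=7: P̂ = 25 + 0.2·7 = 26.4; r = 26.4 − 26.4 = 0
A=12: P̂ = 25 + 0.2·12 = 27.4; r = 26.4 − 27.4 = -1
A=16: P̂ = 25 + 0.2·16 = 28.2; r = 30.2 − 28.2 = 2
A=17: P̂ = 25 + 0.2·17 = 28.4; r = 29.4 − 28.4 = 1
A=19: P̂ = 25 + 0.2·19 = 28.8; r = 24.8 − 28.8 = -4
A=27: P̂ = 25 + 0.2·27 = 30.4; r = 33.4 − 30.4 = 3
A=28: P̂ = 25 + 0.2·28 = 30.6; r = 30.6 − 30.6 = 0
A=29: P̂ = 25 + 0.2·29 = 30.8; r = 33.8 − 30.8 = 3
A=33: P̂ = 25 + 0.2·33 = 31.6; r = 26.6 − 31.6 = -5
A=36: P̂ = 25 + 0.2·36 = 32.2; r = 33.2 − 32.2 = 1
|r| > 0.5: A=12 (|r|=1), A=16 (|r|=2), A=17 (|r|=1), A=19 (|r|=4), A=27 (|r|=3), A=29 (|r|=3), A=33 (|r|=5), A=36 (|r|=1) → 8

8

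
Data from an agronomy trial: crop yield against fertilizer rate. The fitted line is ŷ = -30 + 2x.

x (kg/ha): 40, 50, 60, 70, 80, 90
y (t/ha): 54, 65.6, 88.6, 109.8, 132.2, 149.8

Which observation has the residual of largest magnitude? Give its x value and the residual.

x = 50, r = -4.4

x=40: ŷ = -30 + 2·40 = 50; r = 54 − 50 = 4
x=50: ŷ = -30 + 2·50 = 70; r = 65.6 − 70 = -4.4
x=60: ŷ = -30 + 2·60 = 90; r = 88.6 − 90 = -1.4
x=70: ŷ = -30 + 2·70 = 110; r = 109.8 − 110 = -0.2
x=80: ŷ = -30 + 2·80 = 130; r = 132.2 − 130 = 2.2
x=90: ŷ = -30 + 2·90 = 150; r = 149.8 − 150 = -0.2
Largest |r| is 4.4 at x = 50, residual -4.4.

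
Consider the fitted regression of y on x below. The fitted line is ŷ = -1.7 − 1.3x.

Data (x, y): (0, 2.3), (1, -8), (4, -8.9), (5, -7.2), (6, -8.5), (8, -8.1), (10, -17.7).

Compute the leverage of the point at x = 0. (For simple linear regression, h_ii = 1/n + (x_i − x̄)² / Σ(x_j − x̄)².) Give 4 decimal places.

x̄ = (0 + 1 + 4 + 5 + 6 + 8 + 10)/7 = 4.85714
Σ(x − x̄)² = 23.5918 + 14.8776 + 0.734694 + 0.0204082 + 1.30612 + 9.87755 + 26.449 = 76.8571
h = 1/7 + (-4.85714)²/76.8571 = 0.142857 + 0.306957 = 0.4498

h = 0.4498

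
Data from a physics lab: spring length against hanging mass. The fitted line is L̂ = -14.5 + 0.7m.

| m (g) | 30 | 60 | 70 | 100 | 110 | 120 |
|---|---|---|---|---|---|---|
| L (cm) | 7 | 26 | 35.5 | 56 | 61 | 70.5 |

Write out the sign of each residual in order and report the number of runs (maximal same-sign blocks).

5 runs

m=30: L̂ = -14.5 + 0.7·30 = 6.5; r = 7 − 6.5 = 0.5
m=60: L̂ = -14.5 + 0.7·60 = 27.5; r = 26 − 27.5 = -1.5
m=70: L̂ = -14.5 + 0.7·70 = 34.5; r = 35.5 − 34.5 = 1
m=100: L̂ = -14.5 + 0.7·100 = 55.5; r = 56 − 55.5 = 0.5
m=110: L̂ = -14.5 + 0.7·110 = 62.5; r = 61 − 62.5 = -1.5
m=120: L̂ = -14.5 + 0.7·120 = 69.5; r = 70.5 − 69.5 = 1
Signs: + − + + − +
Runs: +×1, −×1, +×2, −×1, +×1 → 5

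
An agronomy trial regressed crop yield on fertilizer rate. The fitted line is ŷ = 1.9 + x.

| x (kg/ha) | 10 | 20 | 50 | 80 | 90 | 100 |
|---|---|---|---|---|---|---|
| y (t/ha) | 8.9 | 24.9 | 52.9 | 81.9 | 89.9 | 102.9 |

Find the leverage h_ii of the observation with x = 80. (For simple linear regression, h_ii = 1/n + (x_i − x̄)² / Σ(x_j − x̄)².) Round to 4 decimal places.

x̄ = (10 + 20 + 50 + 80 + 90 + 100)/6 = 58.3333
Σ(x − x̄)² = 2336.11 + 1469.44 + 69.4444 + 469.444 + 1002.78 + 1736.11 = 7083.33
h = 1/6 + (21.6667)²/7083.33 = 0.166667 + 0.0662745 = 0.2329

h = 0.2329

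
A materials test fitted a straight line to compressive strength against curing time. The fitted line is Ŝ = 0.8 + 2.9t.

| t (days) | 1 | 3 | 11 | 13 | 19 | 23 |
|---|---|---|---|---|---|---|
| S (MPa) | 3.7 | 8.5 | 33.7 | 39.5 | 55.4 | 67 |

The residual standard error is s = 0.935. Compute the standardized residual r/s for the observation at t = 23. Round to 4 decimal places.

-0.5348

Ŝ = 0.8 + 2.9·23 = 67.5
r = 67 − 67.5 = -0.5
r/s = -0.5 / 0.935 = -0.5348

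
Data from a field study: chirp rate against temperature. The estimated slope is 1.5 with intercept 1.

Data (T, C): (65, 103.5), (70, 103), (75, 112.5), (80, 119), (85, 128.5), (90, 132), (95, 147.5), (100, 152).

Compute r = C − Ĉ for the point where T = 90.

r = -4

Ĉ = 1 + 1.5·90 = 136
r = 132 − 136 = -4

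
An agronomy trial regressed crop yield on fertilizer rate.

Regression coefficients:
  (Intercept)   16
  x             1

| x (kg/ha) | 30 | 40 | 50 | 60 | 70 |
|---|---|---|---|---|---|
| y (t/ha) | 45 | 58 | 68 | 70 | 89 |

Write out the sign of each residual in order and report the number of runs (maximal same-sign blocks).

x=30: ŷ = 16 + 30 = 46; r = 45 − 46 = -1
x=40: ŷ = 16 + 40 = 56; r = 58 − 56 = 2
x=50: ŷ = 16 + 50 = 66; r = 68 − 66 = 2
x=60: ŷ = 16 + 60 = 76; r = 70 − 76 = -6
x=70: ŷ = 16 + 70 = 86; r = 89 − 86 = 3
Signs: − + + − +
Runs: −×1, +×2, −×1, +×1 → 4

4 runs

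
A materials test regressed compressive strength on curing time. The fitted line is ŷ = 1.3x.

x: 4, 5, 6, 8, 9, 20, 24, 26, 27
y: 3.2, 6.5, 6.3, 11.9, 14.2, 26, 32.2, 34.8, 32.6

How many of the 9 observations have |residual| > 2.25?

x=4: ŷ = 1.3·4 = 5.2; r = 3.2 − 5.2 = -2
x=5: ŷ = 1.3·5 = 6.5; r = 6.5 − 6.5 = 0
x=6: ŷ = 1.3·6 = 7.8; r = 6.3 − 7.8 = -1.5
x=8: ŷ = 1.3·8 = 10.4; r = 11.9 − 10.4 = 1.5
x=9: ŷ = 1.3·9 = 11.7; r = 14.2 − 11.7 = 2.5
x=20: ŷ = 1.3·20 = 26; r = 26 − 26 = 0
x=24: ŷ = 1.3·24 = 31.2; r = 32.2 − 31.2 = 1
x=26: ŷ = 1.3·26 = 33.8; r = 34.8 − 33.8 = 1
x=27: ŷ = 1.3·27 = 35.1; r = 32.6 − 35.1 = -2.5
|r| > 2.25: x=9 (|r|=2.5), x=27 (|r|=2.5) → 2

2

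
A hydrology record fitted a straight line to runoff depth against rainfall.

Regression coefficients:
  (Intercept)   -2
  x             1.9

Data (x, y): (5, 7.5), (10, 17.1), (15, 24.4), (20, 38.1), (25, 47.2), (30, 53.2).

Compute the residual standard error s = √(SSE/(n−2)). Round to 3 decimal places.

x=5: ŷ = -2 + 1.9·5 = 7.5; r = 7.5 − 7.5 = 0
x=10: ŷ = -2 + 1.9·10 = 17; r = 17.1 − 17 = 0.1
x=15: ŷ = -2 + 1.9·15 = 26.5; r = 24.4 − 26.5 = -2.1
x=20: ŷ = -2 + 1.9·20 = 36; r = 38.1 − 36 = 2.1
x=25: ŷ = -2 + 1.9·25 = 45.5; r = 47.2 − 45.5 = 1.7
x=30: ŷ = -2 + 1.9·30 = 55; r = 53.2 − 55 = -1.8
SSE = 0 + 0.01 + 4.41 + 4.41 + 2.89 + 3.24 = 14.96
s = √(14.96/4) = √3.74 ≈ 1.934

s = 1.934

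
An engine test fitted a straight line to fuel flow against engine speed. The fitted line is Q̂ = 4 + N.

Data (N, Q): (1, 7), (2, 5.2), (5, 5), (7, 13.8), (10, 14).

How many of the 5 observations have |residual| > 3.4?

1

N=1: Q̂ = 4 + 1 = 5; r = 7 − 5 = 2
N=2: Q̂ = 4 + 2 = 6; r = 5.2 − 6 = -0.8
N=5: Q̂ = 4 + 5 = 9; r = 5 − 9 = -4
N=7: Q̂ = 4 + 7 = 11; r = 13.8 − 11 = 2.8
N=10: Q̂ = 4 + 10 = 14; r = 14 − 14 = 0
|r| > 3.4: N=5 (|r|=4) → 1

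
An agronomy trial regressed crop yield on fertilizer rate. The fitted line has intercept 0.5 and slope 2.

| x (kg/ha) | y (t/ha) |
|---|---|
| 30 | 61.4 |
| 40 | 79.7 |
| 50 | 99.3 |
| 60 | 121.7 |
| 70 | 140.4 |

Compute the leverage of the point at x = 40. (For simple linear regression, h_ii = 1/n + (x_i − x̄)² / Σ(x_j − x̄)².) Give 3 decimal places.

x̄ = (30 + 40 + 50 + 60 + 70)/5 = 50
Σ(x − x̄)² = 400 + 100 + 0 + 100 + 400 = 1000
h = 1/5 + (-10)²/1000 = 0.2 + 0.1 = 0.300

h = 0.300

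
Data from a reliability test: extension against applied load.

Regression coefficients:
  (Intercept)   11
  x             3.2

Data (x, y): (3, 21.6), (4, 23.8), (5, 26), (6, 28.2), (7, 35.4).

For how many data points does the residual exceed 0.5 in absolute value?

4

x=3: ŷ = 11 + 3.2·3 = 20.6; e = 21.6 − 20.6 = 1
x=4: ŷ = 11 + 3.2·4 = 23.8; e = 23.8 − 23.8 = 0
x=5: ŷ = 11 + 3.2·5 = 27; e = 26 − 27 = -1
x=6: ŷ = 11 + 3.2·6 = 30.2; e = 28.2 − 30.2 = -2
x=7: ŷ = 11 + 3.2·7 = 33.4; e = 35.4 − 33.4 = 2
|e| > 0.5: x=3 (|e|=1), x=5 (|e|=1), x=6 (|e|=2), x=7 (|e|=2) → 4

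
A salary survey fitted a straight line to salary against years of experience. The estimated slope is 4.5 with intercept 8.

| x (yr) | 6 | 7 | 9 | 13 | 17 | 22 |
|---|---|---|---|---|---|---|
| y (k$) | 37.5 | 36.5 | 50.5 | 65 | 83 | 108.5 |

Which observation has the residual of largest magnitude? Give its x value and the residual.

x = 7, r = -3

x=6: ŷ = 8 + 4.5·6 = 35; r = 37.5 − 35 = 2.5
x=7: ŷ = 8 + 4.5·7 = 39.5; r = 36.5 − 39.5 = -3
x=9: ŷ = 8 + 4.5·9 = 48.5; r = 50.5 − 48.5 = 2
x=13: ŷ = 8 + 4.5·13 = 66.5; r = 65 − 66.5 = -1.5
x=17: ŷ = 8 + 4.5·17 = 84.5; r = 83 − 84.5 = -1.5
x=22: ŷ = 8 + 4.5·22 = 107; r = 108.5 − 107 = 1.5
Largest |r| is 3 at x = 7, residual -3.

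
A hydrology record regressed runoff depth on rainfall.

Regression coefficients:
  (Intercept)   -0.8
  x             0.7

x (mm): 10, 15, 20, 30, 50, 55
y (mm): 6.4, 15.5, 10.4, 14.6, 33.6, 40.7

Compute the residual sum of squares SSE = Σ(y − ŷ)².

SSE = 82.24

x=10: ŷ = -0.8 + 0.7·10 = 6.2; e = 6.4 − 6.2 = 0.2
x=15: ŷ = -0.8 + 0.7·15 = 9.7; e = 15.5 − 9.7 = 5.8
x=20: ŷ = -0.8 + 0.7·20 = 13.2; e = 10.4 − 13.2 = -2.8
x=30: ŷ = -0.8 + 0.7·30 = 20.2; e = 14.6 − 20.2 = -5.6
x=50: ŷ = -0.8 + 0.7·50 = 34.2; e = 33.6 − 34.2 = -0.6
x=55: ŷ = -0.8 + 0.7·55 = 37.7; e = 40.7 − 37.7 = 3
SSE = 0.04 + 33.64 + 7.84 + 31.36 + 0.36 + 9 = 82.24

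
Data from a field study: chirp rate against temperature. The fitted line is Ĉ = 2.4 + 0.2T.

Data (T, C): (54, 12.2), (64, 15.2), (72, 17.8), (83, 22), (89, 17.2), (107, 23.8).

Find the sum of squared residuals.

SSE = 20

T=54: Ĉ = 2.4 + 0.2·54 = 13.2; e = 12.2 − 13.2 = -1
T=64: Ĉ = 2.4 + 0.2·64 = 15.2; e = 15.2 − 15.2 = 0
T=72: Ĉ = 2.4 + 0.2·72 = 16.8; e = 17.8 − 16.8 = 1
T=83: Ĉ = 2.4 + 0.2·83 = 19; e = 22 − 19 = 3
T=89: Ĉ = 2.4 + 0.2·89 = 20.2; e = 17.2 − 20.2 = -3
T=107: Ĉ = 2.4 + 0.2·107 = 23.8; e = 23.8 − 23.8 = 0
SSE = 1 + 0 + 1 + 9 + 9 + 0 = 20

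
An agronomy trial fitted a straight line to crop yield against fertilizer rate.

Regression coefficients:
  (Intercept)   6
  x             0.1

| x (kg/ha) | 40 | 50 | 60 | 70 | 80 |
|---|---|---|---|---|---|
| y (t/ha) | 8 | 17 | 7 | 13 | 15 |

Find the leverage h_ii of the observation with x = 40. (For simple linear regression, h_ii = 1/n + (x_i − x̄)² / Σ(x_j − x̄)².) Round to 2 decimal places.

h = 0.60

x̄ = (40 + 50 + 60 + 70 + 80)/5 = 60
Σ(x − x̄)² = 400 + 100 + 0 + 100 + 400 = 1000
h = 1/5 + (-20)²/1000 = 0.2 + 0.4 = 0.60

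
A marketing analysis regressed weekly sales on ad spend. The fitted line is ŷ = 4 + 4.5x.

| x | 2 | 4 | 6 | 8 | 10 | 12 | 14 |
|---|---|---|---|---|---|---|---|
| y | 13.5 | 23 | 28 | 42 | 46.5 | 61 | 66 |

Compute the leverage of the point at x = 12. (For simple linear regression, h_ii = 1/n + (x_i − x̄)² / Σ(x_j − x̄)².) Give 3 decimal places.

x̄ = (2 + 4 + 6 + 8 + 10 + 12 + 14)/7 = 8
Σ(x − x̄)² = 36 + 16 + 4 + 0 + 4 + 16 + 36 = 112
h = 1/7 + (4)²/112 = 0.142857 + 0.142857 = 0.286

h = 0.286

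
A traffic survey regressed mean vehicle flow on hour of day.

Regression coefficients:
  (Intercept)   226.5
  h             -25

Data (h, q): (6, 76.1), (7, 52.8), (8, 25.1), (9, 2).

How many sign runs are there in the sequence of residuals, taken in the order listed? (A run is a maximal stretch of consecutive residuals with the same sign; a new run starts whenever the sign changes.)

h=6: q̂ = 226.5 − 25·6 = 76.5; r = 76.1 − 76.5 = -0.4
h=7: q̂ = 226.5 − 25·7 = 51.5; r = 52.8 − 51.5 = 1.3
h=8: q̂ = 226.5 − 25·8 = 26.5; r = 25.1 − 26.5 = -1.4
h=9: q̂ = 226.5 − 25·9 = 1.5; r = 2 − 1.5 = 0.5
Signs: − + − +
Runs: −×1, +×1, −×1, +×1 → 4

4 runs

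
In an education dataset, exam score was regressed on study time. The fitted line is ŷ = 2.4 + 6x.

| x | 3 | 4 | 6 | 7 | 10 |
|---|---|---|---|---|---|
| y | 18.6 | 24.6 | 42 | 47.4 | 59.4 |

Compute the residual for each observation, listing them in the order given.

x=3: ŷ = 2.4 + 6·3 = 20.4; e = 18.6 − 20.4 = -1.8
x=4: ŷ = 2.4 + 6·4 = 26.4; e = 24.6 − 26.4 = -1.8
x=6: ŷ = 2.4 + 6·6 = 38.4; e = 42 − 38.4 = 3.6
x=7: ŷ = 2.4 + 6·7 = 44.4; e = 47.4 − 44.4 = 3
x=10: ŷ = 2.4 + 6·10 = 62.4; e = 59.4 − 62.4 = -3

-1.8, -1.8, 3.6, 3, -3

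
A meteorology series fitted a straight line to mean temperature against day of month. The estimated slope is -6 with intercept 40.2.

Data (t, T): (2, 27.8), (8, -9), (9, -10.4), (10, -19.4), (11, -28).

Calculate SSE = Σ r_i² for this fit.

SSE = 18.16

t=2: T̂ = 40.2 − 6·2 = 28.2; r = 27.8 − 28.2 = -0.4
t=8: T̂ = 40.2 − 6·8 = -7.8; r = -9 − (-7.8) = -1.2
t=9: T̂ = 40.2 − 6·9 = -13.8; r = -10.4 − (-13.8) = 3.4
t=10: T̂ = 40.2 − 6·10 = -19.8; r = -19.4 − (-19.8) = 0.4
t=11: T̂ = 40.2 − 6·11 = -25.8; r = -28 − (-25.8) = -2.2
SSE = 0.16 + 1.44 + 11.56 + 0.16 + 4.84 = 18.16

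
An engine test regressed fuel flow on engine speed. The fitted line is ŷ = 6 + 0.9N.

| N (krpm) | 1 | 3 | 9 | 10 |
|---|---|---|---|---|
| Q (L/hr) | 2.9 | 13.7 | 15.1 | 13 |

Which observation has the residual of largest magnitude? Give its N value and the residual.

N = 3, e = 5

N=1: ŷ = 6 + 0.9·1 = 6.9; e = 2.9 − 6.9 = -4
N=3: ŷ = 6 + 0.9·3 = 8.7; e = 13.7 − 8.7 = 5
N=9: ŷ = 6 + 0.9·9 = 14.1; e = 15.1 − 14.1 = 1
N=10: ŷ = 6 + 0.9·10 = 15; e = 13 − 15 = -2
Largest |e| is 5 at N = 3, residual 5.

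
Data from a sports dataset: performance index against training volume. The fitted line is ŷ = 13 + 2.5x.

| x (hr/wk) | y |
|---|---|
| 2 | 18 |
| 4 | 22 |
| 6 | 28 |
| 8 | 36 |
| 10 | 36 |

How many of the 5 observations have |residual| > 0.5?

3

x=2: ŷ = 13 + 2.5·2 = 18; r = 18 − 18 = 0
x=4: ŷ = 13 + 2.5·4 = 23; r = 22 − 23 = -1
x=6: ŷ = 13 + 2.5·6 = 28; r = 28 − 28 = 0
x=8: ŷ = 13 + 2.5·8 = 33; r = 36 − 33 = 3
x=10: ŷ = 13 + 2.5·10 = 38; r = 36 − 38 = -2
|r| > 0.5: x=4 (|r|=1), x=8 (|r|=3), x=10 (|r|=2) → 3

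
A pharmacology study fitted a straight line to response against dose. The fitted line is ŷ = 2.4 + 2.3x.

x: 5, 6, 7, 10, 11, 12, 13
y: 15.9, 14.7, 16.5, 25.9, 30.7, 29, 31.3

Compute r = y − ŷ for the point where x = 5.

ŷ = 2.4 + 2.3·5 = 13.9
r = 15.9 − 13.9 = 2

r = 2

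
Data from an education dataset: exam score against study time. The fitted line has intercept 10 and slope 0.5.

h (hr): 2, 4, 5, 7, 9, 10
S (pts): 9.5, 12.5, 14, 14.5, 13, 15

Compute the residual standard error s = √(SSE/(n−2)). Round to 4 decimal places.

h=2: ŷ = 10 + 0.5·2 = 11; e = 9.5 − 11 = -1.5
h=4: ŷ = 10 + 0.5·4 = 12; e = 12.5 − 12 = 0.5
h=5: ŷ = 10 + 0.5·5 = 12.5; e = 14 − 12.5 = 1.5
h=7: ŷ = 10 + 0.5·7 = 13.5; e = 14.5 − 13.5 = 1
h=9: ŷ = 10 + 0.5·9 = 14.5; e = 13 − 14.5 = -1.5
h=10: ŷ = 10 + 0.5·10 = 15; e = 15 − 15 = 0
SSE = 2.25 + 0.25 + 2.25 + 1 + 2.25 + 0 = 8
s = √(8/4) = √2 ≈ 1.4142

s = 1.4142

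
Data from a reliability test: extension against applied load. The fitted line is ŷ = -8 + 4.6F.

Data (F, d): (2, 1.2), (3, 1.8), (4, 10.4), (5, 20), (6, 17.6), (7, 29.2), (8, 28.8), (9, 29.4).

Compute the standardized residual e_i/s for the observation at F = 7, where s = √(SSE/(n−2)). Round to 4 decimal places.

F=2: ŷ = -8 + 4.6·2 = 1.2; e = 1.2 − 1.2 = 0
F=3: ŷ = -8 + 4.6·3 = 5.8; e = 1.8 − 5.8 = -4
F=4: ŷ = -8 + 4.6·4 = 10.4; e = 10.4 − 10.4 = 0
F=5: ŷ = -8 + 4.6·5 = 15; e = 20 − 15 = 5
F=6: ŷ = -8 + 4.6·6 = 19.6; e = 17.6 − 19.6 = -2
F=7: ŷ = -8 + 4.6·7 = 24.2; e = 29.2 − 24.2 = 5
F=8: ŷ = -8 + 4.6·8 = 28.8; e = 28.8 − 28.8 = 0
F=9: ŷ = -8 + 4.6·9 = 33.4; e = 29.4 − 33.4 = -4
SSE = 0 + 16 + 0 + 25 + 4 + 25 + 0 + 16 = 86
s = √(86/6) = 3.78594
e/s = 5 / 3.78594 = 1.3207

1.3207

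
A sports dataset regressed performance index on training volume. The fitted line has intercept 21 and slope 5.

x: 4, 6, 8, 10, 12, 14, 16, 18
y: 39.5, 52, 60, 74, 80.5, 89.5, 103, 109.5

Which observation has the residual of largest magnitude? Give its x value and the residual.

x = 10, r = 3

x=4: ŷ = 21 + 5·4 = 41; r = 39.5 − 41 = -1.5
x=6: ŷ = 21 + 5·6 = 51; r = 52 − 51 = 1
x=8: ŷ = 21 + 5·8 = 61; r = 60 − 61 = -1
x=10: ŷ = 21 + 5·10 = 71; r = 74 − 71 = 3
x=12: ŷ = 21 + 5·12 = 81; r = 80.5 − 81 = -0.5
x=14: ŷ = 21 + 5·14 = 91; r = 89.5 − 91 = -1.5
x=16: ŷ = 21 + 5·16 = 101; r = 103 − 101 = 2
x=18: ŷ = 21 + 5·18 = 111; r = 109.5 − 111 = -1.5
Largest |r| is 3 at x = 10, residual 3.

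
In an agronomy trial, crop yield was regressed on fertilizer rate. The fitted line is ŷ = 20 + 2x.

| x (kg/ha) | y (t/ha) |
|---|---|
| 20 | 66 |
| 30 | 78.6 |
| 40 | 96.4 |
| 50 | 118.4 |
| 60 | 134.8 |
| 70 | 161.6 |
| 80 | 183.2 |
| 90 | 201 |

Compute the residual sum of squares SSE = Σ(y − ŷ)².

x=20: ŷ = 20 + 2·20 = 60; e = 66 − 60 = 6
x=30: ŷ = 20 + 2·30 = 80; e = 78.6 − 80 = -1.4
x=40: ŷ = 20 + 2·40 = 100; e = 96.4 − 100 = -3.6
x=50: ŷ = 20 + 2·50 = 120; e = 118.4 − 120 = -1.6
x=60: ŷ = 20 + 2·60 = 140; e = 134.8 − 140 = -5.2
x=70: ŷ = 20 + 2·70 = 160; e = 161.6 − 160 = 1.6
x=80: ŷ = 20 + 2·80 = 180; e = 183.2 − 180 = 3.2
x=90: ŷ = 20 + 2·90 = 200; e = 201 − 200 = 1
SSE = 36 + 1.96 + 12.96 + 2.56 + 27.04 + 2.56 + 10.24 + 1 = 94.32

SSE = 94.32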